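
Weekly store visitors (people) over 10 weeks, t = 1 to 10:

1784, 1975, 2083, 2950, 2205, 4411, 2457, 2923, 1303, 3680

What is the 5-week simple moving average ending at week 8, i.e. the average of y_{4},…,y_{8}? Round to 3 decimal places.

Sum of periods 4–8: 2950 + 2205 + 4411 + 2457 + 2923 = 14946
Divide by 5: 14946 / 5 = 2989.200

2989.200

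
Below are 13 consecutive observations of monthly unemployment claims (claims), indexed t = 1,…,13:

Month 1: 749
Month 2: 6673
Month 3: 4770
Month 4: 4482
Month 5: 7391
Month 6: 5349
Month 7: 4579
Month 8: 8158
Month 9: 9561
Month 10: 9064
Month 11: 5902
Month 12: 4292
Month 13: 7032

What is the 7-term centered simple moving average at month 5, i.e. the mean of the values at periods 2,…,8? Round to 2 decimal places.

5914.57

Sum of periods 2–8: 6673 + 4770 + 4482 + 7391 + 5349 + 4579 + 8158 = 41402
Divide by 7: 41402 / 7 = 5914.57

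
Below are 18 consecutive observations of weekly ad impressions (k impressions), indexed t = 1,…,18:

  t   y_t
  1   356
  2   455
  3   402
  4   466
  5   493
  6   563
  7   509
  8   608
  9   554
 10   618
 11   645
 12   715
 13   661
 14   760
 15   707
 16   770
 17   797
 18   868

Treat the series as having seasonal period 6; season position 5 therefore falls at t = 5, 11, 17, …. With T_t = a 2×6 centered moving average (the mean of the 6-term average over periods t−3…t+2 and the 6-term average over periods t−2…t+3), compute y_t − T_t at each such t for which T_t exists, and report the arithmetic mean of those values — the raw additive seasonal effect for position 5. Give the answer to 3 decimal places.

-1.125

Season position 5 occurs at t = 5, 11 (where T_t is defined).
t=5: T_5 = 494.08333; y_5 − T_5 = 493 − 494.08333 = -1.08333
t=11: T_11 = 646.16667; y_11 − T_11 = 645 − 646.16667 = -1.16667
Mean deviation: (-1.08333 + -1.16667) / 2 = -1.125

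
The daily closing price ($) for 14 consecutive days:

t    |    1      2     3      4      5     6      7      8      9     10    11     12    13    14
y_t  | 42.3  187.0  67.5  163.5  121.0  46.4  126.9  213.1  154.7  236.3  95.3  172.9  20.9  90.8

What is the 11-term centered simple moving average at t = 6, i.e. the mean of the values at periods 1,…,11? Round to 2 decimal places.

132.18

Sum of periods 1–11: 42.3 + 187.0 + 67.5 + 163.5 + 121.0 + 46.4 + 126.9 + 213.1 + 154.7 + 236.3 + 95.3 = 1454.0
Divide by 11: 1454.0 / 11 = 132.18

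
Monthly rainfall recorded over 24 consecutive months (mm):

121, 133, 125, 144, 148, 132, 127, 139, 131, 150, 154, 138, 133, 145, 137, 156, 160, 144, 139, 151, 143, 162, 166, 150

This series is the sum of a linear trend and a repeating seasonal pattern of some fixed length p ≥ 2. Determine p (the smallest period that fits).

6

First differences y_{t+1} − y_t: 12, -8, 19, 4, -16, -5, 12, -8, 19, 4, -16, -5, 12, -8, …
The difference pattern repeats every 6 terms and not for any smaller step, so p = 6.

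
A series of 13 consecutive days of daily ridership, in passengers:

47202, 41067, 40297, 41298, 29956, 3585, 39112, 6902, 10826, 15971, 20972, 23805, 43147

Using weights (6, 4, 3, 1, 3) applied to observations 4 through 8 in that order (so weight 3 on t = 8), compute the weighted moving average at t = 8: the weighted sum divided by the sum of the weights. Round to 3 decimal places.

Weighted sum: 6·41298 + 4·29956 + 3·3585 + 1·39112 + 3·6902 = 247788 + 119824 + 10755 + 39112 + 20706 = 438185
Weight total: 6 + 4 + 3 + 1 + 3 = 17
WMA = 438185 / 17 = 25775.588

25775.588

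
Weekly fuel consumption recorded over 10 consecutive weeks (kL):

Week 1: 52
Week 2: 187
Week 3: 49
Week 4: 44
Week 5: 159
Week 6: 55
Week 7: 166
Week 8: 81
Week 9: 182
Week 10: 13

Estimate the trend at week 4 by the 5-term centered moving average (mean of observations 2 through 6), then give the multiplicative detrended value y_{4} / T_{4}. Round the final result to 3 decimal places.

Trend T_4 = (187 + 49 + 44 + 159 + 55) / 5 = 494/5 = 98.80000
Ratio to trend: 44 / 98.80000 = 0.445

0.445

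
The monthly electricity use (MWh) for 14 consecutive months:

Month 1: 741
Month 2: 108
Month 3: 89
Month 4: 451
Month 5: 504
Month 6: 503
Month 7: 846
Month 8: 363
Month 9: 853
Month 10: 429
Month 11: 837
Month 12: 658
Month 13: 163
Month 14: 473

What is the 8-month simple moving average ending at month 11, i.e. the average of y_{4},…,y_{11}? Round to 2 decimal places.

Sum of periods 4–11: 451 + 504 + 503 + 846 + 363 + 853 + 429 + 837 = 4786
Divide by 8: 4786 / 8 = 598.25

598.25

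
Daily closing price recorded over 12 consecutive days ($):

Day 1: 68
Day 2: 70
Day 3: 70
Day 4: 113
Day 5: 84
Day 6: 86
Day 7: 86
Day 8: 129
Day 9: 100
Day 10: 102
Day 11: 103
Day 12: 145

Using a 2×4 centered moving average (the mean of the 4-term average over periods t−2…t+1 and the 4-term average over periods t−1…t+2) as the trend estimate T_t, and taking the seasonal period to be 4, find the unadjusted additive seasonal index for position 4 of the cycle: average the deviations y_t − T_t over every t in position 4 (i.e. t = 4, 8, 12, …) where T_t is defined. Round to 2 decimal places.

Season position 4 occurs at t = 4, 8 (where T_t is defined).
t=4: T_4 = 86.2500; y_4 − T_4 = 113 − 86.2500 = 26.7500
t=8: T_8 = 102.2500; y_8 − T_8 = 129 − 102.2500 = 26.7500
Mean deviation: (26.7500 + 26.7500) / 2 = 26.75

26.75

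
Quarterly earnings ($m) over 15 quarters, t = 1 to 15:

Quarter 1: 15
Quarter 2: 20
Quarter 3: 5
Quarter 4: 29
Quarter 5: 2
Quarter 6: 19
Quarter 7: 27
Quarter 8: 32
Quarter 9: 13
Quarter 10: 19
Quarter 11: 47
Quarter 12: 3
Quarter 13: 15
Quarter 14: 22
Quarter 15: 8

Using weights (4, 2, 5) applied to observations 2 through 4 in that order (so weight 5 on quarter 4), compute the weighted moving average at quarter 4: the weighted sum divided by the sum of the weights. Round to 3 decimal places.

Weighted sum: 4·20 + 2·5 + 5·29 = 80 + 10 + 145 = 235
Weight total: 4 + 2 + 5 = 11
WMA = 235 / 11 = 21.364

21.364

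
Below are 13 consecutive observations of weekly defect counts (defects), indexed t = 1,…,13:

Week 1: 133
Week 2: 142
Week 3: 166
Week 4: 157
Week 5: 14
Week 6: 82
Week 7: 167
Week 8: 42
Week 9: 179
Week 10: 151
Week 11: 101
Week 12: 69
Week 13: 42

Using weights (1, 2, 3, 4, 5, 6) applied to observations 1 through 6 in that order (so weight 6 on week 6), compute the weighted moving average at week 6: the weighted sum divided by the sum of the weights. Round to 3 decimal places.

100.238

Weighted sum: 1·133 + 2·142 + 3·166 + 4·157 + 5·14 + 6·82 = 133 + 284 + 498 + 628 + 70 + 492 = 2105
Weight total: 1 + 2 + 3 + 4 + 5 + 6 = 21
WMA = 2105 / 21 = 100.238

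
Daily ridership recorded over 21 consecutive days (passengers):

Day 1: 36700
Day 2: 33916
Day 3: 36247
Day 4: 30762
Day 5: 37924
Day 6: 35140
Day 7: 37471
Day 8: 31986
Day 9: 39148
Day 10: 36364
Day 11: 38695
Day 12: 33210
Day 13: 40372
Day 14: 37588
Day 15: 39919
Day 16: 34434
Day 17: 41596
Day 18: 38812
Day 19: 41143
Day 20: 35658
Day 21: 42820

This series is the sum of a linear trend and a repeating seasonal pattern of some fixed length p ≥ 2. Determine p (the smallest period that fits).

First differences y_{t+1} − y_t: -2784, 2331, -5485, 7162, -2784, 2331, -5485, 7162, -2784, 2331, …
The difference pattern repeats every 4 terms and not for any smaller step, so p = 4.

4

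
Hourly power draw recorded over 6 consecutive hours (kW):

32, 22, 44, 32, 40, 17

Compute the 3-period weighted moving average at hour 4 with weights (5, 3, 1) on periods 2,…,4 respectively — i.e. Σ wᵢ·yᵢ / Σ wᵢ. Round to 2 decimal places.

Weighted sum: 5·22 + 3·44 + 1·32 = 110 + 132 + 32 = 274
Weight total: 5 + 3 + 1 = 9
WMA = 274 / 9 = 30.44

30.44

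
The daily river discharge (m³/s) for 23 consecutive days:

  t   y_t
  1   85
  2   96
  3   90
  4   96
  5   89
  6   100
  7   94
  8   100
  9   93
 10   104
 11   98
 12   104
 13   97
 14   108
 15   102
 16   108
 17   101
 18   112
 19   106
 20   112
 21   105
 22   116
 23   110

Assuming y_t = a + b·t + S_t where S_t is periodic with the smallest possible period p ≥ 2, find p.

First differences y_{t+1} − y_t: 11, -6, 6, -7, 11, -6, 6, -7, 11, -6, …
The difference pattern repeats every 4 terms and not for any smaller step, so p = 4.

4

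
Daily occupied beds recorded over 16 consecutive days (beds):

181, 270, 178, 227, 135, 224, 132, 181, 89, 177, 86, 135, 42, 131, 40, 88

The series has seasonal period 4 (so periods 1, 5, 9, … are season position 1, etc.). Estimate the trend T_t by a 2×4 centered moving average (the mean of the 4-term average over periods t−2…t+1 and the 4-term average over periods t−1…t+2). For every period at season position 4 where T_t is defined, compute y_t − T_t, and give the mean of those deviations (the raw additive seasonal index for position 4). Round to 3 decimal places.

30.458

Season position 4 occurs at t = 4, 8, 12 (where T_t is defined).
t=4: T_4 = 196.75000; y_4 − T_4 = 227 − 196.75000 = 30.25000
t=8: T_8 = 150.62500; y_8 − T_8 = 181 − 150.62500 = 30.37500
t=12: T_12 = 104.25000; y_12 − T_12 = 135 − 104.25000 = 30.75000
Mean deviation: (30.25000 + 30.37500 + 30.75000) / 3 = 30.458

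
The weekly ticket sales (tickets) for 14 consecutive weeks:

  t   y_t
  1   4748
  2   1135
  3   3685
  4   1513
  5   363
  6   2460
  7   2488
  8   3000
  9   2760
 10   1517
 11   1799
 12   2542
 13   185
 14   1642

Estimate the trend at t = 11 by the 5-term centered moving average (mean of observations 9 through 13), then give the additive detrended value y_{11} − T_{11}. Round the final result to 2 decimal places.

38.40

Trend T_11 = (2760 + 1517 + 1799 + 2542 + 185) / 5 = 8803/5 = 1760.6000
Detrended value: 1799 − 1760.6000 = 38.40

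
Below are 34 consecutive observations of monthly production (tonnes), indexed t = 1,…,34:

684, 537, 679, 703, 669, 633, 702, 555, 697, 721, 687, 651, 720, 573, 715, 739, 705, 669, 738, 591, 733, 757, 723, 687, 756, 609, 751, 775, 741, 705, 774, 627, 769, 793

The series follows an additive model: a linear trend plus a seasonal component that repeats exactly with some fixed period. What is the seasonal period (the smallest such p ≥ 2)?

First differences y_{t+1} − y_t: -147, 142, 24, -34, -36, 69, -147, 142, 24, -34, -36, 69, -147, 142, …
The difference pattern repeats every 6 terms and not for any smaller step, so p = 6.

6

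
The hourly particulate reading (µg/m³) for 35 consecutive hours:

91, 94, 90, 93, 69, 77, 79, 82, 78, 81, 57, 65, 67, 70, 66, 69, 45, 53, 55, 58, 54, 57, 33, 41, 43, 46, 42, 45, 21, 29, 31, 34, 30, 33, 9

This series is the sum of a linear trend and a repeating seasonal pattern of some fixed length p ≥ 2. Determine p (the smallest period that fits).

6

First differences y_{t+1} − y_t: 3, -4, 3, -24, 8, 2, 3, -4, 3, -24, 8, 2, 3, -4, …
The difference pattern repeats every 6 terms and not for any smaller step, so p = 6.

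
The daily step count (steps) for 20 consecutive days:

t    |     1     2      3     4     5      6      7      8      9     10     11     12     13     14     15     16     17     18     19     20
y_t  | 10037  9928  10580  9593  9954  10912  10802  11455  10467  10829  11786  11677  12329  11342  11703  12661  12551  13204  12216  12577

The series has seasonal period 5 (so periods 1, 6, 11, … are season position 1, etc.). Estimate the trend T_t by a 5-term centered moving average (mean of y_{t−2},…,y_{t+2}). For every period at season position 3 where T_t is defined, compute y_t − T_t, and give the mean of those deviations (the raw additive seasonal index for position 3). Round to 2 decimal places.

Season position 3 occurs at t = 3, 8, 13, 18 (where T_t is defined).
t=3: T_3 = 10018.4000; y_3 − T_3 = 10580 − 10018.4000 = 561.6000
t=8: T_8 = 10893.0000; y_8 − T_8 = 11455 − 10893.0000 = 562.0000
t=13: T_13 = 11767.4000; y_13 − T_13 = 12329 − 11767.4000 = 561.6000
t=18: T_18 = 12641.8000; y_18 − T_18 = 13204 − 12641.8000 = 562.2000
Mean deviation: (561.6000 + 562.0000 + 561.6000 + 562.2000) / 4 = 561.85

561.85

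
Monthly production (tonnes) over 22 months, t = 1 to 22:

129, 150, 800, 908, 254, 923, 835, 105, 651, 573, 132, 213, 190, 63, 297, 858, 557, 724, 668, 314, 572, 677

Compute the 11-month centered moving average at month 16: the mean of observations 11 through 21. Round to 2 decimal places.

417.09

Sum of periods 11–21: 132 + 213 + 190 + 63 + 297 + 858 + 557 + 724 + 668 + 314 + 572 = 4588
Divide by 11: 4588 / 11 = 417.09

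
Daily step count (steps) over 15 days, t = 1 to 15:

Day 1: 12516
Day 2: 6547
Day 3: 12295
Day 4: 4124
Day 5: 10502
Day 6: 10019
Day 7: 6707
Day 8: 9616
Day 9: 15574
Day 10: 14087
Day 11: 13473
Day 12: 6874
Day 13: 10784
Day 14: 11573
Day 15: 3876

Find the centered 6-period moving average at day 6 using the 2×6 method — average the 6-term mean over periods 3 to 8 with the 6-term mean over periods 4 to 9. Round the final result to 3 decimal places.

9150.417

Sum over 3–8: 12295 + 4124 + 10502 + 10019 + 6707 + 9616 = 53263
Sum over 4–9: 4124 + 10502 + 10019 + 6707 + 9616 + 15574 = 56542
CMA at t=6 = (53263 + 56542) / (2·6) = 109805 / 12 = 9150.417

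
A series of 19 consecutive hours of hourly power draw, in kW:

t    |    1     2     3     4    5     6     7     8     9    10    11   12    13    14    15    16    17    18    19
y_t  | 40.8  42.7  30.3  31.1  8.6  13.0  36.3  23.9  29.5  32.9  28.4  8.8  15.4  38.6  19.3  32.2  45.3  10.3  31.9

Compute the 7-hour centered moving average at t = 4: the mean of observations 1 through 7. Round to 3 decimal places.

Sum of periods 1–7: 40.8 + 42.7 + 30.3 + 31.1 + 8.6 + 13.0 + 36.3 = 202.8
Divide by 7: 202.8 / 7 = 28.971

28.971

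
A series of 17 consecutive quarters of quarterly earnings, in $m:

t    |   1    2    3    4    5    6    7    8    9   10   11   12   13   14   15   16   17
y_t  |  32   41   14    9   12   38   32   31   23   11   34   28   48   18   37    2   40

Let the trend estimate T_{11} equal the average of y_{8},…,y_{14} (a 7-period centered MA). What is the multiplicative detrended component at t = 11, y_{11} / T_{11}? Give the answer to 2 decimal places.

Trend T_11 = (31 + 23 + 11 + 34 + 28 + 48 + 18) / 7 = 193/7 = 27.5714
Ratio to trend: 34 / 27.5714 = 1.23

1.23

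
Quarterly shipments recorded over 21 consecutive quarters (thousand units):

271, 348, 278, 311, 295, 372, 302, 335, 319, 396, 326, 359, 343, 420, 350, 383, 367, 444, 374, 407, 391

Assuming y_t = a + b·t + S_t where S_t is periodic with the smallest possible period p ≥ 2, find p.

First differences y_{t+1} − y_t: 77, -70, 33, -16, 77, -70, 33, -16, 77, -70, …
The difference pattern repeats every 4 terms and not for any smaller step, so p = 4.

4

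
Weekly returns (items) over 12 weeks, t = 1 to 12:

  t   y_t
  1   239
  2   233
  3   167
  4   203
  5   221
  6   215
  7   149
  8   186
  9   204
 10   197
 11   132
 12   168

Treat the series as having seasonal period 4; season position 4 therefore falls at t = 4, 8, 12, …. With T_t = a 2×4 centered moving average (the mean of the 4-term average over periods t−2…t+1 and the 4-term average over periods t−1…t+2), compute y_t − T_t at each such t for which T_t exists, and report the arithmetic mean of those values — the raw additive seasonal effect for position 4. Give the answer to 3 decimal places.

-0.500

Season position 4 occurs at t = 4, 8 (where T_t is defined).
t=4: T_4 = 203.75000; y_4 − T_4 = 203 − 203.75000 = -0.75000
t=8: T_8 = 186.25000; y_8 − T_8 = 186 − 186.25000 = -0.25000
Mean deviation: (-0.75000 + -0.25000) / 2 = -0.500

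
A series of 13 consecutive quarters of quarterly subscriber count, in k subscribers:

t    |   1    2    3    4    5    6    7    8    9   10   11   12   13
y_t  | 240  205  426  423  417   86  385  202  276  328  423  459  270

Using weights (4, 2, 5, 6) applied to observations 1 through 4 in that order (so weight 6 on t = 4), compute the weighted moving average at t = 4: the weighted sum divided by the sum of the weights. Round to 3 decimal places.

355.176

Weighted sum: 4·240 + 2·205 + 5·426 + 6·423 = 960 + 410 + 2130 + 2538 = 6038
Weight total: 4 + 2 + 5 + 6 = 17
WMA = 6038 / 17 = 355.176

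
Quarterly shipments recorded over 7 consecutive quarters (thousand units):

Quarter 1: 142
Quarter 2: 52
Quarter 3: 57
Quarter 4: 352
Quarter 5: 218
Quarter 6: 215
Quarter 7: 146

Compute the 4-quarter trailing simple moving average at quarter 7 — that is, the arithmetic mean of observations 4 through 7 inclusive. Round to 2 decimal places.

232.75

Sum of periods 4–7: 352 + 218 + 215 + 146 = 931
Divide by 4: 931 / 4 = 232.75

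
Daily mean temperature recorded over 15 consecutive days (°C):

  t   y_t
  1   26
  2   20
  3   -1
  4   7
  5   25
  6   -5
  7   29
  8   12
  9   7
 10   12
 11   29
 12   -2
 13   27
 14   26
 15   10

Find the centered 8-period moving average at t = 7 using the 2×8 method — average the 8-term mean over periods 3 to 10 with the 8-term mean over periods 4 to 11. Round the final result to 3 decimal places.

12.625

Sum over 3–10: (-1) + 7 + 25 + (-5) + 29 + 12 + 7 + 12 = 86
Sum over 4–11: 7 + 25 + (-5) + 29 + 12 + 7 + 12 + 29 = 116
CMA at t=7 = (86 + 116) / (2·8) = 202 / 16 = 12.625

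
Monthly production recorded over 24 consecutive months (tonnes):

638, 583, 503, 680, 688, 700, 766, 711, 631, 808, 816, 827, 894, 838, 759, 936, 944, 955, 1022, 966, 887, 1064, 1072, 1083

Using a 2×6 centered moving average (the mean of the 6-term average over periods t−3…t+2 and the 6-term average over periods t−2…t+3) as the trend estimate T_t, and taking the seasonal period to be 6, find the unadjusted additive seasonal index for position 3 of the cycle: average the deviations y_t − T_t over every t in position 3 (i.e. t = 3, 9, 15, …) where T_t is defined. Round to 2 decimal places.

-118.08

Season position 3 occurs at t = 9, 15, 21 (where T_t is defined).
t=9: T_9 = 749.2500; y_9 − T_9 = 631 − 749.2500 = -118.2500
t=15: T_15 = 877.0000; y_15 − T_15 = 759 − 877.0000 = -118.0000
t=21: T_21 = 1005.0000; y_21 − T_21 = 887 − 1005.0000 = -118.0000
Mean deviation: (-118.2500 + -118.0000 + -118.0000) / 3 = -118.08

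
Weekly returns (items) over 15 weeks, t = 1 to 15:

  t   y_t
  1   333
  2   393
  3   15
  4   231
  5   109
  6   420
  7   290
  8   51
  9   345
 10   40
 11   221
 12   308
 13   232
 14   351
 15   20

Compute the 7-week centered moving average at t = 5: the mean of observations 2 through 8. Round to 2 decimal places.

Sum of periods 2–8: 393 + 15 + 231 + 109 + 420 + 290 + 51 = 1509
Divide by 7: 1509 / 7 = 215.57

215.57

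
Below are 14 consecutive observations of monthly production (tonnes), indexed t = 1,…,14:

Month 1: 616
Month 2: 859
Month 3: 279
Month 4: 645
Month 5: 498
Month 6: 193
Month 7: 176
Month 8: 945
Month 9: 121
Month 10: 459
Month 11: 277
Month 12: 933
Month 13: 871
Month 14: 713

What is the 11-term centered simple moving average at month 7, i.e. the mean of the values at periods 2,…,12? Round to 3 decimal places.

Sum of periods 2–12: 859 + 279 + 645 + 498 + 193 + 176 + 945 + 121 + 459 + 277 + 933 = 5385
Divide by 11: 5385 / 11 = 489.545

489.545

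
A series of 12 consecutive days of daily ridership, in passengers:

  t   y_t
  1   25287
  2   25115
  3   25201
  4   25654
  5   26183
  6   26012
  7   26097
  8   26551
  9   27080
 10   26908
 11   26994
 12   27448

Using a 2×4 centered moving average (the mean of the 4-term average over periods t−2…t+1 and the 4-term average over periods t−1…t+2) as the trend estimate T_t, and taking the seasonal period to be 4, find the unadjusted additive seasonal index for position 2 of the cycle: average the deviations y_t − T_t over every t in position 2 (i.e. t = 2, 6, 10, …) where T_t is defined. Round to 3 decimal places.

Season position 2 occurs at t = 6, 10 (where T_t is defined).
t=6: T_6 = 26098.62500; y_6 − T_6 = 26012 − 26098.62500 = -86.62500
t=10: T_10 = 26995.37500; y_10 − T_10 = 26908 − 26995.37500 = -87.37500
Mean deviation: (-86.62500 + -87.37500) / 2 = -87.000

-87.000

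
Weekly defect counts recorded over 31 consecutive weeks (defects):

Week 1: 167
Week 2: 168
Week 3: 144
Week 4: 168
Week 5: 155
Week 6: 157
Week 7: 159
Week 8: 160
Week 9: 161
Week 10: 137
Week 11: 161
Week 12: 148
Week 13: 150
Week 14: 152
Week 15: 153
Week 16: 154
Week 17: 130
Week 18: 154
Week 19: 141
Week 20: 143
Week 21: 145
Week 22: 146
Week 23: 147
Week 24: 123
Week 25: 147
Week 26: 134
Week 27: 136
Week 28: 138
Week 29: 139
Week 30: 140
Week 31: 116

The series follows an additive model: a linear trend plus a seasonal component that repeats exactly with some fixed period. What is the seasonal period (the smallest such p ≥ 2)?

7

First differences y_{t+1} − y_t: 1, -24, 24, -13, 2, 2, 1, 1, -24, 24, -13, 2, 2, 1, 1, -24, …
The difference pattern repeats every 7 terms and not for any smaller step, so p = 7.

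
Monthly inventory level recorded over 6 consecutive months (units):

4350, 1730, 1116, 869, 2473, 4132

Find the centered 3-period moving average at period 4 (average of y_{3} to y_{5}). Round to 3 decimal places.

1486.000

Sum of periods 3–5: 1116 + 869 + 2473 = 4458
Divide by 3: 4458 / 3 = 1486.000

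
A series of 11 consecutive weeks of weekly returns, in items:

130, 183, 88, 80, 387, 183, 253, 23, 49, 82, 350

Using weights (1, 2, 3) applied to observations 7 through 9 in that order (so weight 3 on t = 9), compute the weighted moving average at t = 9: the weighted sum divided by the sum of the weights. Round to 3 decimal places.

Weighted sum: 1·253 + 2·23 + 3·49 = 253 + 46 + 147 = 446
Weight total: 1 + 2 + 3 = 6
WMA = 446 / 6 = 74.333

74.333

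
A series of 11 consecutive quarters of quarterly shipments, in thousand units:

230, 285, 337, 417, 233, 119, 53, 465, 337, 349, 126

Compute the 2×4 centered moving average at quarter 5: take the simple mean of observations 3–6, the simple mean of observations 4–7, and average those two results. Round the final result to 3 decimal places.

241.000

Sum over 3–6: 337 + 417 + 233 + 119 = 1106
Sum over 4–7: 417 + 233 + 119 + 53 = 822
CMA at t=5 = (1106 + 822) / (2·4) = 1928 / 8 = 241.000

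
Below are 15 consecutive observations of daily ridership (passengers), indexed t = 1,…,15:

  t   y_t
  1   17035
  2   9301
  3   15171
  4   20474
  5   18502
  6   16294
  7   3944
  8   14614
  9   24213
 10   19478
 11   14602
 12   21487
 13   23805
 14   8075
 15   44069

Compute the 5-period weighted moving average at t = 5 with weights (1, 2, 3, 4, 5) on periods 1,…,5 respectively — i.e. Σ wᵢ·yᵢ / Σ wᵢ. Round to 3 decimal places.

17037.067

Weighted sum: 1·17035 + 2·9301 + 3·15171 + 4·20474 + 5·18502 = 17035 + 18602 + 45513 + 81896 + 92510 = 255556
Weight total: 1 + 2 + 3 + 4 + 5 = 15
WMA = 255556 / 15 = 17037.067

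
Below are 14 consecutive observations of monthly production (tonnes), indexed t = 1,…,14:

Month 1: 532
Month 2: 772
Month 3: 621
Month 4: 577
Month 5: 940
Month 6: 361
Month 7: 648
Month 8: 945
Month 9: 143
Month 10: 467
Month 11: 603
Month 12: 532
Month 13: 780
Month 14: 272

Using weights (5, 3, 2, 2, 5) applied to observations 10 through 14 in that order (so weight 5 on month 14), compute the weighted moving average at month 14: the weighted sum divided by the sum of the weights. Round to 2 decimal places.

Weighted sum: 5·467 + 3·603 + 2·532 + 2·780 + 5·272 = 2335 + 1809 + 1064 + 1560 + 1360 = 8128
Weight total: 5 + 3 + 2 + 2 + 5 = 17
WMA = 8128 / 17 = 478.12

478.12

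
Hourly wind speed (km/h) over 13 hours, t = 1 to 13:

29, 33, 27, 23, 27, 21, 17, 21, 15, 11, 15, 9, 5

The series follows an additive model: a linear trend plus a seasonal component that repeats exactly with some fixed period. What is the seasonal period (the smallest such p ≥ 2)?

3

First differences y_{t+1} − y_t: 4, -6, -4, 4, -6, -4, 4, -6, …
The difference pattern repeats every 3 terms and not for any smaller step, so p = 3.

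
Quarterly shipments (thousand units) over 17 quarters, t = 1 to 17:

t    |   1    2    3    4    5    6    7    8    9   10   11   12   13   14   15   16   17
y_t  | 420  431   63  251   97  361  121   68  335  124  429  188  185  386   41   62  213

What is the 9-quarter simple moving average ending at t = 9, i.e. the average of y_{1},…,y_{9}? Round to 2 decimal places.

238.56

Sum of periods 1–9: 420 + 431 + 63 + 251 + 97 + 361 + 121 + 68 + 335 = 2147
Divide by 9: 2147 / 9 = 238.56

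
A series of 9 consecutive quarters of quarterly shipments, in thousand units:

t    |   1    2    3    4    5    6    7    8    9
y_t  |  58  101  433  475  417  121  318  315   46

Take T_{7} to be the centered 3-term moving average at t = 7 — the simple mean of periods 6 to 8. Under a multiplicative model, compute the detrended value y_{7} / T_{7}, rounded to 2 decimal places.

1.27

Trend T_7 = (121 + 318 + 315) / 3 = 754/3 = 251.3333
Ratio to trend: 318 / 251.3333 = 1.27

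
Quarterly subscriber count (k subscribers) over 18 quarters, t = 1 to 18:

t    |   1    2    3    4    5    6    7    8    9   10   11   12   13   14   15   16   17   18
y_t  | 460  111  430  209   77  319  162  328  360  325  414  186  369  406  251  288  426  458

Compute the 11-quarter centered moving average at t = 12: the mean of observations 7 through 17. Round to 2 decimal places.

319.55

Sum of periods 7–17: 162 + 328 + 360 + 325 + 414 + 186 + 369 + 406 + 251 + 288 + 426 = 3515
Divide by 11: 3515 / 11 = 319.55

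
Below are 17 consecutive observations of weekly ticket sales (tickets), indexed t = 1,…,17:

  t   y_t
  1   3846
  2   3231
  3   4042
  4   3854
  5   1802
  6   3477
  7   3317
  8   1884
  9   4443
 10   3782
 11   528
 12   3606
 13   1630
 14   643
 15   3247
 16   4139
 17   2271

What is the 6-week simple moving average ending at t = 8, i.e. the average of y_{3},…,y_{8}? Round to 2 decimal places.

3062.67

Sum of periods 3–8: 4042 + 3854 + 1802 + 3477 + 3317 + 1884 = 18376
Divide by 6: 18376 / 6 = 3062.67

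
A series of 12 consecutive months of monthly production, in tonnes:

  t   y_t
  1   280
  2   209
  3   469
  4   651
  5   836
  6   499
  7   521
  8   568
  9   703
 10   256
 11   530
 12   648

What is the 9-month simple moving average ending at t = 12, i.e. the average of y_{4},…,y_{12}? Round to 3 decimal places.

Sum of periods 4–12: 651 + 836 + 499 + 521 + 568 + 703 + 256 + 530 + 648 = 5212
Divide by 9: 5212 / 9 = 579.111

579.111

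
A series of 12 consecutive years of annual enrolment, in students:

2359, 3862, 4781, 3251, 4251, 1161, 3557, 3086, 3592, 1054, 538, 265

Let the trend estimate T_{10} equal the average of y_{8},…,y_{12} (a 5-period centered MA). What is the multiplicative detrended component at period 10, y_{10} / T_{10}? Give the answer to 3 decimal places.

Trend T_10 = (3086 + 3592 + 1054 + 538 + 265) / 5 = 8535/5 = 1707.00000
Ratio to trend: 1054 / 1707.00000 = 0.617

0.617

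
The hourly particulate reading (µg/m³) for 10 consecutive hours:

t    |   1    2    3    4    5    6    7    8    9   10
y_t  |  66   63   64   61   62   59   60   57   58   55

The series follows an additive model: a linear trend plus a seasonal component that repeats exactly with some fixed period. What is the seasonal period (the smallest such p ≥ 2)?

2

First differences y_{t+1} − y_t: -3, 1, -3, 1, -3, 1, …
The difference pattern repeats every 2 terms and not for any smaller step, so p = 2.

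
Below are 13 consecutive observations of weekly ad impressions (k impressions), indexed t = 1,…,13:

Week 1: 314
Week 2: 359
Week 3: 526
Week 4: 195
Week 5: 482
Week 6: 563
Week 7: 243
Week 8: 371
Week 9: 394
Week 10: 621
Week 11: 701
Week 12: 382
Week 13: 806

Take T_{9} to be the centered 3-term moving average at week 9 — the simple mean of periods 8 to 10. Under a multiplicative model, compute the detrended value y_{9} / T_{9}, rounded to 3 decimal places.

0.853

Trend T_9 = (371 + 394 + 621) / 3 = 1386/3 = 462.00000
Ratio to trend: 394 / 462.00000 = 0.853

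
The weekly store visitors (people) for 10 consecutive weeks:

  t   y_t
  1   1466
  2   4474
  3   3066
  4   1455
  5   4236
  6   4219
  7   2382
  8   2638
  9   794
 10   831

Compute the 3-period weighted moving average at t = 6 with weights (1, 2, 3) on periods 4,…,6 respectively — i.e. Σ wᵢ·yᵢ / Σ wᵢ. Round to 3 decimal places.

Weighted sum: 1·1455 + 2·4236 + 3·4219 = 1455 + 8472 + 12657 = 22584
Weight total: 1 + 2 + 3 = 6
WMA = 22584 / 6 = 3764.000

3764.000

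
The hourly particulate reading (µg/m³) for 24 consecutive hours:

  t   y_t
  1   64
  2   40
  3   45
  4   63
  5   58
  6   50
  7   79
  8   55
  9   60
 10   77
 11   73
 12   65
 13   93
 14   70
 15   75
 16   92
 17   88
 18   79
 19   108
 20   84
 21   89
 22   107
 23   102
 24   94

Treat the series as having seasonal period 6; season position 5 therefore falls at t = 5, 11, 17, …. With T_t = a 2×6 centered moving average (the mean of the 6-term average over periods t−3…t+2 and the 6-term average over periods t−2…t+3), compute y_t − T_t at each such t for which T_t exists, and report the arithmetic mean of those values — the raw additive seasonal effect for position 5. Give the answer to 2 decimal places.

Season position 5 occurs at t = 5, 11, 17 (where T_t is defined).
t=5: T_5 = 57.0833; y_5 − T_5 = 58 − 57.0833 = 0.9167
t=11: T_11 = 71.7500; y_11 − T_11 = 73 − 71.7500 = 1.2500
t=17: T_17 = 86.5000; y_17 − T_17 = 88 − 86.5000 = 1.5000
Mean deviation: (0.9167 + 1.2500 + 1.5000) / 3 = 1.22

1.22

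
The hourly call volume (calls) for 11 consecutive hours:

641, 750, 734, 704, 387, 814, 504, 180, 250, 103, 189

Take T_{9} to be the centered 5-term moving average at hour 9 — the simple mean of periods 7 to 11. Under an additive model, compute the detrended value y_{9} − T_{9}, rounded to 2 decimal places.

Trend T_9 = (504 + 180 + 250 + 103 + 189) / 5 = 1226/5 = 245.2000
Detrended value: 250 − 245.2000 = 4.80

4.80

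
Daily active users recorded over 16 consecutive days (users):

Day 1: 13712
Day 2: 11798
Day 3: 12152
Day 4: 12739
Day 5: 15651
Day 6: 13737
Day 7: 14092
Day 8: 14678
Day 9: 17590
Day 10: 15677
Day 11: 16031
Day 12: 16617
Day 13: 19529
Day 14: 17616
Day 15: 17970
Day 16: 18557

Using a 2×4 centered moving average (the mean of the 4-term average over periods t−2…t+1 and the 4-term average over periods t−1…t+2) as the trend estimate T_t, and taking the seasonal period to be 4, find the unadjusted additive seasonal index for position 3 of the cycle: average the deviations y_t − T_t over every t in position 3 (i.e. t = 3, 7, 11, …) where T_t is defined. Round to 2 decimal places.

-690.21

Season position 3 occurs at t = 3, 7, 11 (where T_t is defined).
t=3: T_3 = 12842.6250; y_3 − T_3 = 12152 − 12842.6250 = -690.6250
t=7: T_7 = 14781.8750; y_7 − T_7 = 14092 − 14781.8750 = -689.8750
t=11: T_11 = 16721.1250; y_11 − T_11 = 16031 − 16721.1250 = -690.1250
Mean deviation: (-690.6250 + -689.8750 + -690.1250) / 3 = -690.21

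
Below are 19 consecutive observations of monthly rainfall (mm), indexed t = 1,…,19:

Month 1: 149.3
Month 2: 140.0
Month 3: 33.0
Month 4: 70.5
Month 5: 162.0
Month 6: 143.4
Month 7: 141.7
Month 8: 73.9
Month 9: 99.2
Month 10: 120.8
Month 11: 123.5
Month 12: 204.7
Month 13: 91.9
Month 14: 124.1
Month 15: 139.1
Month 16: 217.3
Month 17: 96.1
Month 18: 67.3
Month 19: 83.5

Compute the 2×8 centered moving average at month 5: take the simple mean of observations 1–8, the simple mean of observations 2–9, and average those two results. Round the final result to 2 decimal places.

111.09

Sum over 1–8: 149.3 + 140.0 + 33.0 + 70.5 + 162.0 + 143.4 + 141.7 + 73.9 = 913.8
Sum over 2–9: 140.0 + 33.0 + 70.5 + 162.0 + 143.4 + 141.7 + 73.9 + 99.2 = 863.7
CMA at t=5 = (913.8 + 863.7) / (2·8) = 1777.5 / 16 = 111.09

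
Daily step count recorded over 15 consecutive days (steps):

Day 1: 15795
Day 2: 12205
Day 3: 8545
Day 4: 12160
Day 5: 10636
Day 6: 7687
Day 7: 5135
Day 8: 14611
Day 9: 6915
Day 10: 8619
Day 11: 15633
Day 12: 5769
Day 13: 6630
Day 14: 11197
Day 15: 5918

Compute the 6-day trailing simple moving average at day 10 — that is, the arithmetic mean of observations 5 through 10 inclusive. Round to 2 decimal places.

Sum of periods 5–10: 10636 + 7687 + 5135 + 14611 + 6915 + 8619 = 53603
Divide by 6: 53603 / 6 = 8933.83

8933.83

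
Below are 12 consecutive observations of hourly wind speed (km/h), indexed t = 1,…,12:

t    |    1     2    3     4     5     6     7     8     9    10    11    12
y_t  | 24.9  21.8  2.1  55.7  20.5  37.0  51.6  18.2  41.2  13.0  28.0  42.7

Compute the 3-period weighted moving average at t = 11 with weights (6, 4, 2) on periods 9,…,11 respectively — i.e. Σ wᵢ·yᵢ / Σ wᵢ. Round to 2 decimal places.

29.60

Weighted sum: 6·41.2 + 4·13.0 + 2·28.0 = 247.2 + 52.0 + 56.0 = 355.2
Weight total: 6 + 4 + 2 = 12
WMA = 355.2 / 12 = 29.60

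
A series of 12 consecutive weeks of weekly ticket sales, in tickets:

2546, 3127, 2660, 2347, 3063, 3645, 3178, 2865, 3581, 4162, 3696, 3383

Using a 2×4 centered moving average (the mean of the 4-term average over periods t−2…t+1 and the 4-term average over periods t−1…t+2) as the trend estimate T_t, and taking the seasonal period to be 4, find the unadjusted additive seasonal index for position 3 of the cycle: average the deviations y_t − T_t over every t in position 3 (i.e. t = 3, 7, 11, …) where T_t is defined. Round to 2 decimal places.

-74.56

Season position 3 occurs at t = 3, 7 (where T_t is defined).
t=3: T_3 = 2734.6250; y_3 − T_3 = 2660 − 2734.6250 = -74.6250
t=7: T_7 = 3252.5000; y_7 − T_7 = 3178 − 3252.5000 = -74.5000
Mean deviation: (-74.6250 + -74.5000) / 2 = -74.56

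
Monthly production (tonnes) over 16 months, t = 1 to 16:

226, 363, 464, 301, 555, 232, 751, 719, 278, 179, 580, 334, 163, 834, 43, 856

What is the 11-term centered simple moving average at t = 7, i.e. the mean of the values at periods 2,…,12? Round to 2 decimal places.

432.36

Sum of periods 2–12: 363 + 464 + 301 + 555 + 232 + 751 + 719 + 278 + 179 + 580 + 334 = 4756
Divide by 11: 4756 / 11 = 432.36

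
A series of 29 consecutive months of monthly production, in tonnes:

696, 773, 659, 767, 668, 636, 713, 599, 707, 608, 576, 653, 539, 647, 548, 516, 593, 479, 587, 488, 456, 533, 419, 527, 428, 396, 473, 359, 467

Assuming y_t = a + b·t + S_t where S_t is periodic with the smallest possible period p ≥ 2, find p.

5

First differences y_{t+1} − y_t: 77, -114, 108, -99, -32, 77, -114, 108, -99, -32, 77, -114, …
The difference pattern repeats every 5 terms and not for any smaller step, so p = 5.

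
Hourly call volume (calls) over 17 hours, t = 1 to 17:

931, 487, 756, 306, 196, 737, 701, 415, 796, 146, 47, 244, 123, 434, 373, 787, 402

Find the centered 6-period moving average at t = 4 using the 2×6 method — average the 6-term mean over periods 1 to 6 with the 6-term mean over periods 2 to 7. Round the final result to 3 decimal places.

Sum over 1–6: 931 + 487 + 756 + 306 + 196 + 737 = 3413
Sum over 2–7: 487 + 756 + 306 + 196 + 737 + 701 = 3183
CMA at t=4 = (3413 + 3183) / (2·6) = 6596 / 12 = 549.667

549.667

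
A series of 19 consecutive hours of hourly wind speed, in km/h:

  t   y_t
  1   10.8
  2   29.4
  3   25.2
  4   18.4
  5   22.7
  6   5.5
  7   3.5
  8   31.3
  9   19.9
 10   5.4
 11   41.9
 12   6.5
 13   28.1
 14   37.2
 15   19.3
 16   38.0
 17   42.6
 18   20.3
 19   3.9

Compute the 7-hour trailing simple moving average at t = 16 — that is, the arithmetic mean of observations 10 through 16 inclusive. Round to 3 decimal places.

Sum of periods 10–16: 5.4 + 41.9 + 6.5 + 28.1 + 37.2 + 19.3 + 38.0 = 176.4
Divide by 7: 176.4 / 7 = 25.200

25.200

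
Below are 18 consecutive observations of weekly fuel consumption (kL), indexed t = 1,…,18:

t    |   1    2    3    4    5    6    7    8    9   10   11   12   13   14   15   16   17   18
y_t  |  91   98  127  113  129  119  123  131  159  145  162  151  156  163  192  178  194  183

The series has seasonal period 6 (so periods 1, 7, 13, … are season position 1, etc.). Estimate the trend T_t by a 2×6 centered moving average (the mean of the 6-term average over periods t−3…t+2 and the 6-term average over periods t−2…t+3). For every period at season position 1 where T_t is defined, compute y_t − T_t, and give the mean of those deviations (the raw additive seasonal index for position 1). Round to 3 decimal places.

Season position 1 occurs at t = 7, 13 (where T_t is defined).
t=7: T_7 = 131.66667; y_7 − T_7 = 123 − 131.66667 = -8.66667
t=13: T_13 = 164.25000; y_13 − T_13 = 156 − 164.25000 = -8.25000
Mean deviation: (-8.66667 + -8.25000) / 2 = -8.458

-8.458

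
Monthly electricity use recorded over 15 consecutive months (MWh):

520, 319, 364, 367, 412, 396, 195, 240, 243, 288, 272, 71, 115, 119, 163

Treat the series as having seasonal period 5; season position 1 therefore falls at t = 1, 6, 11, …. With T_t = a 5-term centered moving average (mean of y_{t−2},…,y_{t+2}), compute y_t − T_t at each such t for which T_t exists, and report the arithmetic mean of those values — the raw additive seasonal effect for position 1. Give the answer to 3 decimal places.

74.100

Season position 1 occurs at t = 6, 11 (where T_t is defined).
t=6: T_6 = 322.00000; y_6 − T_6 = 396 − 322.00000 = 74.00000
t=11: T_11 = 197.80000; y_11 − T_11 = 272 − 197.80000 = 74.20000
Mean deviation: (74.00000 + 74.20000) / 2 = 74.100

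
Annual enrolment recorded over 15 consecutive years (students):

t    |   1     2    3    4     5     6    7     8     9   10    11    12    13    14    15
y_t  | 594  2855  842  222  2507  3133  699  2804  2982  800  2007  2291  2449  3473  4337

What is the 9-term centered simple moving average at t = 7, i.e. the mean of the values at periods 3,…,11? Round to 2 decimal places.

Sum of periods 3–11: 842 + 222 + 2507 + 3133 + 699 + 2804 + 2982 + 800 + 2007 = 15996
Divide by 9: 15996 / 9 = 1777.33

1777.33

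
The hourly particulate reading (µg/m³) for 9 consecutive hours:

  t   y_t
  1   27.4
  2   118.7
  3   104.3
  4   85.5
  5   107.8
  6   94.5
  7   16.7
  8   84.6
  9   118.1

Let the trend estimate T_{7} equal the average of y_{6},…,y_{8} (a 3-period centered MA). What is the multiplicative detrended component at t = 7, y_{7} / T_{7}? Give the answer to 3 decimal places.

0.256

Trend T_7 = (94.5 + 16.7 + 84.6) / 3 = 195.8/3 = 65.26667
Ratio to trend: 16.7 / 65.26667 = 0.256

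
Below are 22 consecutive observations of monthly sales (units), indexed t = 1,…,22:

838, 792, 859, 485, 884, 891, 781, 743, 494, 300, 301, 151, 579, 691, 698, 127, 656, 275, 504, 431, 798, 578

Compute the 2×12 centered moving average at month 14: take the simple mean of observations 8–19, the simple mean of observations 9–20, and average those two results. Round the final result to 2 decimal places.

446.92

Sum over 8–19: 743 + 494 + 300 + 301 + 151 + 579 + 691 + 698 + 127 + 656 + 275 + 504 = 5519
Sum over 9–20: 494 + 300 + 301 + 151 + 579 + 691 + 698 + 127 + 656 + 275 + 504 + 431 = 5207
CMA at t=14 = (5519 + 5207) / (2·12) = 10726 / 24 = 446.92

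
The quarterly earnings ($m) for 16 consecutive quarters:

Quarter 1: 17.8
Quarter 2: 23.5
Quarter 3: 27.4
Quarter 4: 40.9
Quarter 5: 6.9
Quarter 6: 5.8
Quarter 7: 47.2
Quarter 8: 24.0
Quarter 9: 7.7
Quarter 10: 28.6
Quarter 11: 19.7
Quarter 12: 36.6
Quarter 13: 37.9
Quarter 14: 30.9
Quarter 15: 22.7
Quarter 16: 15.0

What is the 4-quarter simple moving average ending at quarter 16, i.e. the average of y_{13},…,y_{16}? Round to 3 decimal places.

26.625

Sum of periods 13–16: 37.9 + 30.9 + 22.7 + 15.0 = 106.5
Divide by 4: 106.5 / 4 = 26.625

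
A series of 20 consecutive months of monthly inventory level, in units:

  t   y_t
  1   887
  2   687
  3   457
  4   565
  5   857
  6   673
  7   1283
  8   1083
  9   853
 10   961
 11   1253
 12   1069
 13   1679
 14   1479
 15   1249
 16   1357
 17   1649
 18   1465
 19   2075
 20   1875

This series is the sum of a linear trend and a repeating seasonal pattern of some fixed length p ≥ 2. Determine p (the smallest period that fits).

First differences y_{t+1} − y_t: -200, -230, 108, 292, -184, 610, -200, -230, 108, 292, -184, 610, -200, -230, …
The difference pattern repeats every 6 terms and not for any smaller step, so p = 6.

6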